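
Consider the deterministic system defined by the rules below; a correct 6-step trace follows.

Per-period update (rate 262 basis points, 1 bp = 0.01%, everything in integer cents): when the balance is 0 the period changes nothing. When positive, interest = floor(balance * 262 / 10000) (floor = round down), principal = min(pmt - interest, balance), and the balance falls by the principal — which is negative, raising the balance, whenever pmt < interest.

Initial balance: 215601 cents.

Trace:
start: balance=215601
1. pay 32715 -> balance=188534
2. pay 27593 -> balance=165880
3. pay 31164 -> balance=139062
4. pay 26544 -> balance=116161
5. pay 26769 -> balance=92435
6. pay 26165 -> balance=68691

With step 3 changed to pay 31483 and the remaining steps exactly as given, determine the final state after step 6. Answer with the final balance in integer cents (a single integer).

68346

(re-executing from step 3 with the substitution; state before step 3: balance=165880)
3. pay 31483 -> balance=138743
4. pay 26544 -> balance=115834
5. pay 26769 -> balance=92099
6. pay 26165 -> balance=68346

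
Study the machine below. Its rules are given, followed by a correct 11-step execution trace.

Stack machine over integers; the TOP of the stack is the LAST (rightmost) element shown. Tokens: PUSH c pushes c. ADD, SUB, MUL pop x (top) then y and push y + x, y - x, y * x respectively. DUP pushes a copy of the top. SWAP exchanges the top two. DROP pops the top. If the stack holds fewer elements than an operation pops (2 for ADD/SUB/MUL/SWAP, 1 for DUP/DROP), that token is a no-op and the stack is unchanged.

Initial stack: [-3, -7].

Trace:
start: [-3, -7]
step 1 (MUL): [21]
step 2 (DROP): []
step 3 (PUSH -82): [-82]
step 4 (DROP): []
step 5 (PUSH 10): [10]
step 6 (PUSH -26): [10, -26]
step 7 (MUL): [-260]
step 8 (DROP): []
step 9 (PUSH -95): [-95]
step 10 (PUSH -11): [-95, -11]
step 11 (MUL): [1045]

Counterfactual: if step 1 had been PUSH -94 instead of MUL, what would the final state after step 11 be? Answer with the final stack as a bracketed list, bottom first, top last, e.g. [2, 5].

(re-executing from step 1 with the substitution; state before step 1: [-3, -7])
step 1 (PUSH -94): [-3, -7, -94]
step 2 (DROP): [-3, -7]
step 3 (PUSH -82): [-3, -7, -82]
step 4 (DROP): [-3, -7]
step 5 (PUSH 10): [-3, -7, 10]
step 6 (PUSH -26): [-3, -7, 10, -26]
step 7 (MUL): [-3, -7, -260]
step 8 (DROP): [-3, -7]
step 9 (PUSH -95): [-3, -7, -95]
step 10 (PUSH -11): [-3, -7, -95, -11]
step 11 (MUL): [-3, -7, 1045]

[-3, -7, 1045]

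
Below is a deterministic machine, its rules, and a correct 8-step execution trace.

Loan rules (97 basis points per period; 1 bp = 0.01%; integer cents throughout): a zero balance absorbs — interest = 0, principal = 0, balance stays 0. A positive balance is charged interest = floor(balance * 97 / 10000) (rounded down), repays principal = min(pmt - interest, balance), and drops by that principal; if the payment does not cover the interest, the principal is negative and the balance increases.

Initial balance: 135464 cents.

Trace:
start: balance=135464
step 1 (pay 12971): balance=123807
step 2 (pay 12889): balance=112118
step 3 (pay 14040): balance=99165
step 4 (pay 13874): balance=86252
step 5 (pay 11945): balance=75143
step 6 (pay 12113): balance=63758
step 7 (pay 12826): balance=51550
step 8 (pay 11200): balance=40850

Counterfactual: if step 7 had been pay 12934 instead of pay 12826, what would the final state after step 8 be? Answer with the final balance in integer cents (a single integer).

(re-executing from step 7 with the substitution; state before step 7: balance=63758)
step 7 (pay 12934): balance=51442
step 8 (pay 11200): balance=40740

40740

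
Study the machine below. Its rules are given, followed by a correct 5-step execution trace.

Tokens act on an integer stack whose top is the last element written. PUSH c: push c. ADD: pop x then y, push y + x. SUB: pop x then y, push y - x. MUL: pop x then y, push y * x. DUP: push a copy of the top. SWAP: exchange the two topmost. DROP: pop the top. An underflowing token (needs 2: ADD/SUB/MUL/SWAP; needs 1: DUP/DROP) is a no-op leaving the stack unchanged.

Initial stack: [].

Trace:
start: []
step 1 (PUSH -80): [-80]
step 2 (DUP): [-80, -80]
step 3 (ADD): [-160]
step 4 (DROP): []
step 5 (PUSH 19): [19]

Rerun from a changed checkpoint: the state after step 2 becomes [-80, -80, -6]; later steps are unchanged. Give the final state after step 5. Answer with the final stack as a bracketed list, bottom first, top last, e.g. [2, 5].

state after step 2 := [-80, -80, -6]
step 3 (ADD): [-80, -86]
step 4 (DROP): [-80]
step 5 (PUSH 19): [-80, 19]

[-80, 19]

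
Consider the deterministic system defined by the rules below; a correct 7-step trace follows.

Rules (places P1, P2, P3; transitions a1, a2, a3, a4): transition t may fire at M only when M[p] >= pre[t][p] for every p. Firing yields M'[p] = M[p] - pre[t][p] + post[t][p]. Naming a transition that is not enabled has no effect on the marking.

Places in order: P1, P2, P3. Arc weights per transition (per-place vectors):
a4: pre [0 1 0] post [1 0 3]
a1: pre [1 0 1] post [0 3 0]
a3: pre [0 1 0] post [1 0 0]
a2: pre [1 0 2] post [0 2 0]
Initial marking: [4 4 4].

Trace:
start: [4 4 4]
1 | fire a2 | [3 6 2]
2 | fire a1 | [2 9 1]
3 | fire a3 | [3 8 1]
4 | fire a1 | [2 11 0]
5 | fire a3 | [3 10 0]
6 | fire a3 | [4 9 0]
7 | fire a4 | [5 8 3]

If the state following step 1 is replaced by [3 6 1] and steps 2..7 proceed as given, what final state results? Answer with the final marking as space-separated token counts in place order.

state after step 1 := [3 6 1]
2 | fire a1 | [2 9 0]
3 | fire a3 | [3 8 0]
4 | fire a1 | [3 8 0]
5 | fire a3 | [4 7 0]
6 | fire a3 | [5 6 0]
7 | fire a4 | [6 5 3]

6 5 3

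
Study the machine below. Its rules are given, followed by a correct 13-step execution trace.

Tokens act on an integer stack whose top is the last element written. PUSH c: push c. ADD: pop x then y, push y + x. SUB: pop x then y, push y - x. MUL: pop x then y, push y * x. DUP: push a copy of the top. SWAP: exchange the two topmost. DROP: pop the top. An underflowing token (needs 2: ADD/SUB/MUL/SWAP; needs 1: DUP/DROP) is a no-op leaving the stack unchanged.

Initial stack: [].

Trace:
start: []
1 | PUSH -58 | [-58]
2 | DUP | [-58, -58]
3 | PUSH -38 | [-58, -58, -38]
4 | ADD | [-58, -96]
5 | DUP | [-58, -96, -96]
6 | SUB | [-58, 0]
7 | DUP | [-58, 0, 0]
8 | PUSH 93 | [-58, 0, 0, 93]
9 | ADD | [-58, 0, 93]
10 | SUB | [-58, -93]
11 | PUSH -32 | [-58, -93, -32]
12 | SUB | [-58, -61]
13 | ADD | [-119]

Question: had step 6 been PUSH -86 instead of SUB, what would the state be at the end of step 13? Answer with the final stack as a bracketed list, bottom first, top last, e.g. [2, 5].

(re-executing from step 6 with the substitution; state before step 6: [-58, -96, -96])
6 | PUSH -86 | [-58, -96, -96, -86]
7 | DUP | [-58, -96, -96, -86, -86]
8 | PUSH 93 | [-58, -96, -96, -86, -86, 93]
9 | ADD | [-58, -96, -96, -86, 7]
10 | SUB | [-58, -96, -96, -93]
11 | PUSH -32 | [-58, -96, -96, -93, -32]
12 | SUB | [-58, -96, -96, -61]
13 | ADD | [-58, -96, -157]

[-58, -96, -157]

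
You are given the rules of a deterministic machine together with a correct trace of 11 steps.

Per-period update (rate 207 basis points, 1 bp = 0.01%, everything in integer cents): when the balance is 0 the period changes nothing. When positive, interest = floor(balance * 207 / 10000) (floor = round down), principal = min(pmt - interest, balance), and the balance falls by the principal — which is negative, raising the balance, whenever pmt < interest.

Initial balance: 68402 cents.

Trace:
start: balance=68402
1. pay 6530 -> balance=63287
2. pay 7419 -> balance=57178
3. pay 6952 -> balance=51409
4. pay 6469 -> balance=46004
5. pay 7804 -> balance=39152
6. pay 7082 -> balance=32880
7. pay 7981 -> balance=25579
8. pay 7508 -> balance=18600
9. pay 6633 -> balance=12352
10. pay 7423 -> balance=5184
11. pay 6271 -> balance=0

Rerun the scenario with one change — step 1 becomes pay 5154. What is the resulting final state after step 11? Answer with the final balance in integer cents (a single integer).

(re-executing from step 1 with the substitution; state before step 1: balance=68402)
1. pay 5154 -> balance=64663
2. pay 7419 -> balance=58582
3. pay 6952 -> balance=52842
4. pay 6469 -> balance=47466
5. pay 7804 -> balance=40644
6. pay 7082 -> balance=34403
7. pay 7981 -> balance=27134
8. pay 7508 -> balance=20187
9. pay 6633 -> balance=13971
10. pay 7423 -> balance=6837
11. pay 6271 -> balance=707

707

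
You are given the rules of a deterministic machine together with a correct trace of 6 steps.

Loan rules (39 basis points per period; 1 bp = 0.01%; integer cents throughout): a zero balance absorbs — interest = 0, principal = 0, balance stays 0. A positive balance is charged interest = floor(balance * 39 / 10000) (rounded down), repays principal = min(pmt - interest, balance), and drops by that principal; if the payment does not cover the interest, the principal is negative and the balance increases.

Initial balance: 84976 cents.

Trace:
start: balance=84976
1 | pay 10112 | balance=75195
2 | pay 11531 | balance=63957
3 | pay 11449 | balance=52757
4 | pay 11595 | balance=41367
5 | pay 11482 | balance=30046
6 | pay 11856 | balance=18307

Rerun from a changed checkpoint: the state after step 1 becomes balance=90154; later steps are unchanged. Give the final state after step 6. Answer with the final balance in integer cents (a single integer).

33559

state after step 1 := balance=90154
2 | pay 11531 | balance=78974
3 | pay 11449 | balance=67832
4 | pay 11595 | balance=56501
5 | pay 11482 | balance=45239
6 | pay 11856 | balance=33559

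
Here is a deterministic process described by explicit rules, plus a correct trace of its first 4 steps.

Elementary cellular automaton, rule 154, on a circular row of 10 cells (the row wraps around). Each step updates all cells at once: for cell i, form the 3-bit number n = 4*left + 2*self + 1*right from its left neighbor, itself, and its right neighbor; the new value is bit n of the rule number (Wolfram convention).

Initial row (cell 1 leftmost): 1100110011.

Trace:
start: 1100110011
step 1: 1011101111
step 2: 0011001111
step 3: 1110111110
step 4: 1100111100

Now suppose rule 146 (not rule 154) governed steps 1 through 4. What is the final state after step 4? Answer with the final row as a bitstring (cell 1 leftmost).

(re-executing steps 1..4 under rule 146; state before step 1: 1100110011)
step 1: 1011001101
step 2: 0000110000
step 3: 0001001000
step 4: 0010110100

0010110100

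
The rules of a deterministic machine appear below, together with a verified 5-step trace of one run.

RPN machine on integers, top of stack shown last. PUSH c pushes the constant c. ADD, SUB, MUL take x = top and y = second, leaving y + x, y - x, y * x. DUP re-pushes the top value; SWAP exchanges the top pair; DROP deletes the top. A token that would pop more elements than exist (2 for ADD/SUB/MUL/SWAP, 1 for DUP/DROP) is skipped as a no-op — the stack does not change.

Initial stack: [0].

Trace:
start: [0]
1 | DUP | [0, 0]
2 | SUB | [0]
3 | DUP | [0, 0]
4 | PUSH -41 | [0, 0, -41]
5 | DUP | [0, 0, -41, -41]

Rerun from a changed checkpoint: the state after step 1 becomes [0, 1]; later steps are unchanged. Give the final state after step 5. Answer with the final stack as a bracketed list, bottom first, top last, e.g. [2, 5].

[-1, -1, -41, -41]

state after step 1 := [0, 1]
2 | SUB | [-1]
3 | DUP | [-1, -1]
4 | PUSH -41 | [-1, -1, -41]
5 | DUP | [-1, -1, -41, -41]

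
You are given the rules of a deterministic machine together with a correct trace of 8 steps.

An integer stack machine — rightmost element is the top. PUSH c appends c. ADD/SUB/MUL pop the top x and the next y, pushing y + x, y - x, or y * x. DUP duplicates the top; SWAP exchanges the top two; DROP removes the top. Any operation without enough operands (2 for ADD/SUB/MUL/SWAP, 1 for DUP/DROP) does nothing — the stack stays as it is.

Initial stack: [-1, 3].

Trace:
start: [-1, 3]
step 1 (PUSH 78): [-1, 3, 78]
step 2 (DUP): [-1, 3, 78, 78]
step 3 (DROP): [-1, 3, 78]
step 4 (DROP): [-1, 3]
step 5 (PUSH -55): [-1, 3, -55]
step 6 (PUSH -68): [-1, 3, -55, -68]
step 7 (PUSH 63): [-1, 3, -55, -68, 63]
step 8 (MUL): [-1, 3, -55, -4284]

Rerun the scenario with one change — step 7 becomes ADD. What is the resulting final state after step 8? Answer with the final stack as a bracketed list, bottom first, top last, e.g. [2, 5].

(re-executing from step 7 with the substitution; state before step 7: [-1, 3, -55, -68])
step 7 (ADD): [-1, 3, -123]
step 8 (MUL): [-1, -369]

[-1, -369]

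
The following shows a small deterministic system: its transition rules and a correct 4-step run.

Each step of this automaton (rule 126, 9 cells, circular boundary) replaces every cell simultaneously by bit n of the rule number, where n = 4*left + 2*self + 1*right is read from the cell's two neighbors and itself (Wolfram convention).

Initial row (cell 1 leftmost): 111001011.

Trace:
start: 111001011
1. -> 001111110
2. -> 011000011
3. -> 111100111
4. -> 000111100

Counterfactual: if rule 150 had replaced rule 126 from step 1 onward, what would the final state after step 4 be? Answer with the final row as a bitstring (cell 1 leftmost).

000001001

(re-executing steps 1..4 under rule 150; state before step 1: 111001011)
1. -> 110111001
2. -> 100010110
3. -> 110110000
4. -> 000001001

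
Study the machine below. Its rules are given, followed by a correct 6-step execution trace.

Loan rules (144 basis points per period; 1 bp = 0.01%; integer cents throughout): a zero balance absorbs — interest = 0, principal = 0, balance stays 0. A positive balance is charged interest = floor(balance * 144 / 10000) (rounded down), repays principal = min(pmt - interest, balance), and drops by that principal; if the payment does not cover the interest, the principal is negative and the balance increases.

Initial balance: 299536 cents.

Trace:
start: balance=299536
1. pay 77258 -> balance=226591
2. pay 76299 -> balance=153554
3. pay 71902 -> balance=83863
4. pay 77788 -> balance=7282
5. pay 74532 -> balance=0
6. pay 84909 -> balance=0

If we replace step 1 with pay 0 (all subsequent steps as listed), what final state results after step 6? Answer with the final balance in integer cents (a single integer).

0

(re-executing from step 1 with the substitution; state before step 1: balance=299536)
1. pay 0 -> balance=303849
2. pay 76299 -> balance=231925
3. pay 71902 -> balance=163362
4. pay 77788 -> balance=87926
5. pay 74532 -> balance=14660
6. pay 84909 -> balance=0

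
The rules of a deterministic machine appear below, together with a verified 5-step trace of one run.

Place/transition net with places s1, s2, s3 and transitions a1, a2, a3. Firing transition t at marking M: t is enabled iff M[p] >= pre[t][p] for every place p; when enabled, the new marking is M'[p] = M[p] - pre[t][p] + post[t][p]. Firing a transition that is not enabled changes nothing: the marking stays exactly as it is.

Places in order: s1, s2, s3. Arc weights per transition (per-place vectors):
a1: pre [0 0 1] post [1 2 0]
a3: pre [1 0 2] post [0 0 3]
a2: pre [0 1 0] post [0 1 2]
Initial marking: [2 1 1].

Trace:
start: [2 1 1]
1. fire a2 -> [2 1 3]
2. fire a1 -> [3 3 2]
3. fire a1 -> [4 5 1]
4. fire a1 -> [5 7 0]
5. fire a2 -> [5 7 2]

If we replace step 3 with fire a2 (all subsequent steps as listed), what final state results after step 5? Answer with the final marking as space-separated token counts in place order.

(re-executing from step 3 with the substitution; state before step 3: [3 3 2])
3. fire a2 -> [3 3 4]
4. fire a1 -> [4 5 3]
5. fire a2 -> [4 5 5]

4 5 5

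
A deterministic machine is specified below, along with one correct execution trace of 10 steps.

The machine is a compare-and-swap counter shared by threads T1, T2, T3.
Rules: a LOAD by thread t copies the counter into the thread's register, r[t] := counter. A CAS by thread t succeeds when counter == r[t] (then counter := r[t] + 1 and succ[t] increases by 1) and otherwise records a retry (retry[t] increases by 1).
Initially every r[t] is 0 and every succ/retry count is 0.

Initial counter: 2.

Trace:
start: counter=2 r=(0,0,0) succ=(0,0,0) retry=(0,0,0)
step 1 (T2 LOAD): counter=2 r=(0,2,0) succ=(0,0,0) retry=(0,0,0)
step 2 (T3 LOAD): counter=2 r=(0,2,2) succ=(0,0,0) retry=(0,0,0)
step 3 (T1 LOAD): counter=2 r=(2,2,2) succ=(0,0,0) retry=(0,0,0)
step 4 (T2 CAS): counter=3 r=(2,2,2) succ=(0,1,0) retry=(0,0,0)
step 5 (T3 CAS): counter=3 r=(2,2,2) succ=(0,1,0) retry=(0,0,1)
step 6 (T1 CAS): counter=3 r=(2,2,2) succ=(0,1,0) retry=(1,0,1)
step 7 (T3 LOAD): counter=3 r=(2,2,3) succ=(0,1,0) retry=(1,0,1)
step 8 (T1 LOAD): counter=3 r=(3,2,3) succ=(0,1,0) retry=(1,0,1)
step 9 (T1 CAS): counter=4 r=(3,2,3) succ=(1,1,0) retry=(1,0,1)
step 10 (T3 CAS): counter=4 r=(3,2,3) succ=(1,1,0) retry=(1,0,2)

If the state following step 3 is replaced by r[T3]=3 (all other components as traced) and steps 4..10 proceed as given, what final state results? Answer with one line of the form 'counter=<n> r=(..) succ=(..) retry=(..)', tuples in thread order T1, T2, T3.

counter=5 r=(4,2,4) succ=(1,1,1) retry=(1,0,1)

state after step 3 := counter=2 r=(2,2,3) succ=(0,0,0) retry=(0,0,0)
step 4 (T2 CAS): counter=3 r=(2,2,3) succ=(0,1,0) retry=(0,0,0)
step 5 (T3 CAS): counter=4 r=(2,2,3) succ=(0,1,1) retry=(0,0,0)
step 6 (T1 CAS): counter=4 r=(2,2,3) succ=(0,1,1) retry=(1,0,0)
step 7 (T3 LOAD): counter=4 r=(2,2,4) succ=(0,1,1) retry=(1,0,0)
step 8 (T1 LOAD): counter=4 r=(4,2,4) succ=(0,1,1) retry=(1,0,0)
step 9 (T1 CAS): counter=5 r=(4,2,4) succ=(1,1,1) retry=(1,0,0)
step 10 (T3 CAS): counter=5 r=(4,2,4) succ=(1,1,1) retry=(1,0,1)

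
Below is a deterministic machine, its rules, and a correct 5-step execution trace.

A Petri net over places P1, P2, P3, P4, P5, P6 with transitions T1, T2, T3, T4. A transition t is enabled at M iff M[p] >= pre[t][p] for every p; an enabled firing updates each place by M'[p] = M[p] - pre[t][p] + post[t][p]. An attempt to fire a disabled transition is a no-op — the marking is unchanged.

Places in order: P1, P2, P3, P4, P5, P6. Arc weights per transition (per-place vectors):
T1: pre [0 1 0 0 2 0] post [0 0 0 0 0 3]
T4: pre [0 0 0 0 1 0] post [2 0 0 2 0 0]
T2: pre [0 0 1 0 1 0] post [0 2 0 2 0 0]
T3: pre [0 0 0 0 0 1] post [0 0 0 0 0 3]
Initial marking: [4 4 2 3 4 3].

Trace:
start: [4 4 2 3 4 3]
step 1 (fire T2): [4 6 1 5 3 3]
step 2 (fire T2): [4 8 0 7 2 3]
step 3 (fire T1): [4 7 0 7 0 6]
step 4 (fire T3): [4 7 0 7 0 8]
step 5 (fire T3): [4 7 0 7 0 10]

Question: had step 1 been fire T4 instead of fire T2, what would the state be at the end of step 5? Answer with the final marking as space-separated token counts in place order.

6 5 1 7 0 10

(re-executing from step 1 with the substitution; state before step 1: [4 4 2 3 4 3])
step 1 (fire T4): [6 4 2 5 3 3]
step 2 (fire T2): [6 6 1 7 2 3]
step 3 (fire T1): [6 5 1 7 0 6]
step 4 (fire T3): [6 5 1 7 0 8]
step 5 (fire T3): [6 5 1 7 0 10]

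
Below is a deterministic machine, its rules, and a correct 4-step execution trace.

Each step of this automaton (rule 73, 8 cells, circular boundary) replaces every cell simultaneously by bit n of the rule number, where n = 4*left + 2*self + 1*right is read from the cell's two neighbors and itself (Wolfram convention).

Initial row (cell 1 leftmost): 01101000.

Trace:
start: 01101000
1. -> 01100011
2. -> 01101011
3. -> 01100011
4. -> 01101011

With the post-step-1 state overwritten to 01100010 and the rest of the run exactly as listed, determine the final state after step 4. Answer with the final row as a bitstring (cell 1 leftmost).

01101011

state after step 1 := 01100010
2. -> 01101000
3. -> 01100011
4. -> 01101011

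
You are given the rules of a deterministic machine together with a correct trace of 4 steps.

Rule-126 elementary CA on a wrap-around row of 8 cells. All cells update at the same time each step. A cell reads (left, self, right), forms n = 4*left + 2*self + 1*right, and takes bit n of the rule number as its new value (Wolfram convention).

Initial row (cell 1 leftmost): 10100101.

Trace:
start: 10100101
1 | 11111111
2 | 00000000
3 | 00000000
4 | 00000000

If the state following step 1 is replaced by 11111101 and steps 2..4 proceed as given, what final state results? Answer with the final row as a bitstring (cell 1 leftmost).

11011111

state after step 1 := 11111101
2 | 00000111
3 | 10001101
4 | 11011111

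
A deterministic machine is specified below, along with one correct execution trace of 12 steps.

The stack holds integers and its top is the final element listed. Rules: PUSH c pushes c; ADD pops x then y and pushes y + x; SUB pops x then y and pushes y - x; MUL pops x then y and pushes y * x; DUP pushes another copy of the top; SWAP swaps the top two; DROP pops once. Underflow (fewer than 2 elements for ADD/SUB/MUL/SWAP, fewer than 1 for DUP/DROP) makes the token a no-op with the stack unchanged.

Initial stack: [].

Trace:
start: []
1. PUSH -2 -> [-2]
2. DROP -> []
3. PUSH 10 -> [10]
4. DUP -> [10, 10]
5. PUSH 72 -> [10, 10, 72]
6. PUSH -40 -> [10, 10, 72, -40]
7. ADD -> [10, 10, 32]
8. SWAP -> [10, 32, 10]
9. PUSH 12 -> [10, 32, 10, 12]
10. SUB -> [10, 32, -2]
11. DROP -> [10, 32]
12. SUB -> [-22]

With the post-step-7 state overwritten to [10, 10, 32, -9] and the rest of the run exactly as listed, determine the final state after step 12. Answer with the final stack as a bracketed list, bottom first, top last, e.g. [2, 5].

state after step 7 := [10, 10, 32, -9]
8. SWAP -> [10, 10, -9, 32]
9. PUSH 12 -> [10, 10, -9, 32, 12]
10. SUB -> [10, 10, -9, 20]
11. DROP -> [10, 10, -9]
12. SUB -> [10, 19]

[10, 19]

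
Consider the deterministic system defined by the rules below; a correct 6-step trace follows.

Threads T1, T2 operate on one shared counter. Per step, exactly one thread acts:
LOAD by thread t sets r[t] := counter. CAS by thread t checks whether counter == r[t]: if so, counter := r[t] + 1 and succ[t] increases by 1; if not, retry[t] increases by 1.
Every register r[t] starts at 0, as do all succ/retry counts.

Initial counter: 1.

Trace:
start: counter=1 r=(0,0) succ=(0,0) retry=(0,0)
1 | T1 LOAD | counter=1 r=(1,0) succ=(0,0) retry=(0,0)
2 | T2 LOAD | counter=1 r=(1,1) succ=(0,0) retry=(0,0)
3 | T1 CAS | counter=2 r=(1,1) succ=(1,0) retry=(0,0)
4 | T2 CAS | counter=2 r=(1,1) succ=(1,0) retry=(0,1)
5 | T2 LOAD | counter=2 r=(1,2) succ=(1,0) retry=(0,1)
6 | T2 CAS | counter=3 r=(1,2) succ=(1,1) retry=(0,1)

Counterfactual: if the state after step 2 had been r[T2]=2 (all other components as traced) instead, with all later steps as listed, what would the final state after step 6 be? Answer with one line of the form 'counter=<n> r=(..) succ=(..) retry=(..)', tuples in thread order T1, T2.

counter=4 r=(1,3) succ=(1,2) retry=(0,0)

state after step 2 := counter=1 r=(1,2) succ=(0,0) retry=(0,0)
3 | T1 CAS | counter=2 r=(1,2) succ=(1,0) retry=(0,0)
4 | T2 CAS | counter=3 r=(1,2) succ=(1,1) retry=(0,0)
5 | T2 LOAD | counter=3 r=(1,3) succ=(1,1) retry=(0,0)
6 | T2 CAS | counter=4 r=(1,3) succ=(1,2) retry=(0,0)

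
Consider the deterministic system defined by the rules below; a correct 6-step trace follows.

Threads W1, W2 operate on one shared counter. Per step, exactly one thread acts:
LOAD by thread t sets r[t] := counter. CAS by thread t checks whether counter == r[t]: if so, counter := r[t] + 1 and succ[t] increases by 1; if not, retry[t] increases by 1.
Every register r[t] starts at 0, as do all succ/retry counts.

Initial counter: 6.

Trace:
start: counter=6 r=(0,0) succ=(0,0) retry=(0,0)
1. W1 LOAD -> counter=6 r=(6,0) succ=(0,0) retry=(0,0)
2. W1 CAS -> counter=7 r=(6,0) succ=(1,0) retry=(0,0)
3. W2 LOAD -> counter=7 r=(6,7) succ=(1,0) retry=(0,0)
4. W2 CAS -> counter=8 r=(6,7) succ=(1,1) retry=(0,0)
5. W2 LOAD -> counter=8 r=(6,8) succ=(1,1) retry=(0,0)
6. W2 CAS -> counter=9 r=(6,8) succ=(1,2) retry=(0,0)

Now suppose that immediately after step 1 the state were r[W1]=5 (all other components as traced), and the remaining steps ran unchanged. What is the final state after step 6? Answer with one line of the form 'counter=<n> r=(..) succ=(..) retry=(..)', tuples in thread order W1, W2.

state after step 1 := counter=6 r=(5,0) succ=(0,0) retry=(0,0)
2. W1 CAS -> counter=6 r=(5,0) succ=(0,0) retry=(1,0)
3. W2 LOAD -> counter=6 r=(5,6) succ=(0,0) retry=(1,0)
4. W2 CAS -> counter=7 r=(5,6) succ=(0,1) retry=(1,0)
5. W2 LOAD -> counter=7 r=(5,7) succ=(0,1) retry=(1,0)
6. W2 CAS -> counter=8 r=(5,7) succ=(0,2) retry=(1,0)

counter=8 r=(5,7) succ=(0,2) retry=(1,0)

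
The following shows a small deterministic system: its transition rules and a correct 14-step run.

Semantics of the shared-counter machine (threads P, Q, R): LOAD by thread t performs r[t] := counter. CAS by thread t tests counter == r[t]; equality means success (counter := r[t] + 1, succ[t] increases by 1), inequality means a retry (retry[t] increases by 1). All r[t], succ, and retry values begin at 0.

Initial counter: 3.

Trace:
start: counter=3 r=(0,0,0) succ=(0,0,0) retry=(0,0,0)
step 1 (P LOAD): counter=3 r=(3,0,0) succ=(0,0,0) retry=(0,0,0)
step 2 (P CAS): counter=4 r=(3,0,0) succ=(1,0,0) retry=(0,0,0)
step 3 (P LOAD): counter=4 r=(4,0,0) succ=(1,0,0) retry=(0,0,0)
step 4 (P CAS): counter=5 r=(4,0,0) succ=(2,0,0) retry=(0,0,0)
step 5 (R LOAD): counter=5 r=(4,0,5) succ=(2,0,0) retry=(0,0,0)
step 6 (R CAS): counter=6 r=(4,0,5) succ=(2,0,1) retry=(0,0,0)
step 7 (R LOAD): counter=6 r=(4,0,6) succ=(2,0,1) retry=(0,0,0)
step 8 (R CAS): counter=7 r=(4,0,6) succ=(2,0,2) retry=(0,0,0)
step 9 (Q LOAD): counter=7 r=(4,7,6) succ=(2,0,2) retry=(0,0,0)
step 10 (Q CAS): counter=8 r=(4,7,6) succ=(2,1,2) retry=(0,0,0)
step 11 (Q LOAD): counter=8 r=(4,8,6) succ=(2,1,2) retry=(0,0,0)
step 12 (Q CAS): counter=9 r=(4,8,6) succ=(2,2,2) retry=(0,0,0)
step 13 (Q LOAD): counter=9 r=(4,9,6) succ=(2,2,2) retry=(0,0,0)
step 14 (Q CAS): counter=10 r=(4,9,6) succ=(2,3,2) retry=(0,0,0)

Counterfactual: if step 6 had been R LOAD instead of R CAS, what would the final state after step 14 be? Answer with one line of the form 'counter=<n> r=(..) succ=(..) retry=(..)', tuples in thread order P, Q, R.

counter=9 r=(4,8,5) succ=(2,3,1) retry=(0,0,0)

(re-executing from step 6 with the substitution; state before step 6: counter=5 r=(4,0,5) succ=(2,0,0) retry=(0,0,0))
step 6 (R LOAD): counter=5 r=(4,0,5) succ=(2,0,0) retry=(0,0,0)
step 7 (R LOAD): counter=5 r=(4,0,5) succ=(2,0,0) retry=(0,0,0)
step 8 (R CAS): counter=6 r=(4,0,5) succ=(2,0,1) retry=(0,0,0)
step 9 (Q LOAD): counter=6 r=(4,6,5) succ=(2,0,1) retry=(0,0,0)
step 10 (Q CAS): counter=7 r=(4,6,5) succ=(2,1,1) retry=(0,0,0)
step 11 (Q LOAD): counter=7 r=(4,7,5) succ=(2,1,1) retry=(0,0,0)
step 12 (Q CAS): counter=8 r=(4,7,5) succ=(2,2,1) retry=(0,0,0)
step 13 (Q LOAD): counter=8 r=(4,8,5) succ=(2,2,1) retry=(0,0,0)
step 14 (Q CAS): counter=9 r=(4,8,5) succ=(2,3,1) retry=(0,0,0)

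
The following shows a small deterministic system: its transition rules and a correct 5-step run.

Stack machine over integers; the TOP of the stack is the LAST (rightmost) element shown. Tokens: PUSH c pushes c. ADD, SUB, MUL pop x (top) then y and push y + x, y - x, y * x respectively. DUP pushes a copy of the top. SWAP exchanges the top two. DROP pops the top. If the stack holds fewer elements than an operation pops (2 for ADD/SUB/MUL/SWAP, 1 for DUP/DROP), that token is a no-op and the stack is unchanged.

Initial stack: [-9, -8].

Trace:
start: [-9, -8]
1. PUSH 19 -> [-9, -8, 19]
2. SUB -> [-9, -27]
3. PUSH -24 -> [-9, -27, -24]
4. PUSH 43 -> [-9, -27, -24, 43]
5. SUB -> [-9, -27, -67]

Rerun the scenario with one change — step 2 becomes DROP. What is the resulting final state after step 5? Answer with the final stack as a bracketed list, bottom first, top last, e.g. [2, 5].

[-9, -8, -67]

(re-executing from step 2 with the substitution; state before step 2: [-9, -8, 19])
2. DROP -> [-9, -8]
3. PUSH -24 -> [-9, -8, -24]
4. PUSH 43 -> [-9, -8, -24, 43]
5. SUB -> [-9, -8, -67]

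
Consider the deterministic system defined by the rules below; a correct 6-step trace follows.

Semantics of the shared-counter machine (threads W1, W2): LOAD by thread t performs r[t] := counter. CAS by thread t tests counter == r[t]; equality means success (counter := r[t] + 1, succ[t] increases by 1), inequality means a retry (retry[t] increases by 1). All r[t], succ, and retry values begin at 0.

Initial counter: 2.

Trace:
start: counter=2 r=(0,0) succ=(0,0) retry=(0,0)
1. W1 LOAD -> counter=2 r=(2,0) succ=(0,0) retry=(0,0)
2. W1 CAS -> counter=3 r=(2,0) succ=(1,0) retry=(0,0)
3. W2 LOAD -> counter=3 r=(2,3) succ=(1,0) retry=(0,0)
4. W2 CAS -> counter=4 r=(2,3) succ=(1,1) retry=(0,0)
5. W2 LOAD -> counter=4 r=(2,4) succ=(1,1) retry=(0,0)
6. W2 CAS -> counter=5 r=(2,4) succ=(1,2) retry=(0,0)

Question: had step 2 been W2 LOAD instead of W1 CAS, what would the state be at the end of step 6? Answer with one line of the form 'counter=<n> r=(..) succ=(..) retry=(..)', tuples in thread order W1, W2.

(re-executing from step 2 with the substitution; state before step 2: counter=2 r=(2,0) succ=(0,0) retry=(0,0))
2. W2 LOAD -> counter=2 r=(2,2) succ=(0,0) retry=(0,0)
3. W2 LOAD -> counter=2 r=(2,2) succ=(0,0) retry=(0,0)
4. W2 CAS -> counter=3 r=(2,2) succ=(0,1) retry=(0,0)
5. W2 LOAD -> counter=3 r=(2,3) succ=(0,1) retry=(0,0)
6. W2 CAS -> counter=4 r=(2,3) succ=(0,2) retry=(0,0)

counter=4 r=(2,3) succ=(0,2) retry=(0,0)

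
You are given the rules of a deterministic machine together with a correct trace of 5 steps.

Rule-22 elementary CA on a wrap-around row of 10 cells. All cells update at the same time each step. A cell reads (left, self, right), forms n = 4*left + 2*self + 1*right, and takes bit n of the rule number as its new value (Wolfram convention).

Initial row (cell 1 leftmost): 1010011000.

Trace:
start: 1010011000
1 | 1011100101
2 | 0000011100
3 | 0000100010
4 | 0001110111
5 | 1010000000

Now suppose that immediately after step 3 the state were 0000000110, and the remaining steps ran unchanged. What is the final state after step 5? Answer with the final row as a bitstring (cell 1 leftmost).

1000011111

state after step 3 := 0000000110
4 | 0000001001
5 | 1000011111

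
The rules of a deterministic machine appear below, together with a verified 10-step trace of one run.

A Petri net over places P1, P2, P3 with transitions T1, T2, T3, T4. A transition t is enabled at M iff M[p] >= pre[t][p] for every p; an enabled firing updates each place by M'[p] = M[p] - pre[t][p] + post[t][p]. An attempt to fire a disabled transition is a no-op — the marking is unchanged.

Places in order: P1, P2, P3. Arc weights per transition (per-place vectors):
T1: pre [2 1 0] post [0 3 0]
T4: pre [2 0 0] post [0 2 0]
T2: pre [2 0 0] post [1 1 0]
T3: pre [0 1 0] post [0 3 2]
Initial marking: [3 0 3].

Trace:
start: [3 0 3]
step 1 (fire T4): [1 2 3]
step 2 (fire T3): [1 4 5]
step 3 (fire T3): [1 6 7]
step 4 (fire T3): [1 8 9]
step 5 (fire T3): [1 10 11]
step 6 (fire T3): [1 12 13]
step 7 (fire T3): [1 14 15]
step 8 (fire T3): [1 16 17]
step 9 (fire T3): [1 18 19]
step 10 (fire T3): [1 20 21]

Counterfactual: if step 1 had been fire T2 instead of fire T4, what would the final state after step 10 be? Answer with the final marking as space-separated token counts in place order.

(re-executing from step 1 with the substitution; state before step 1: [3 0 3])
step 1 (fire T2): [2 1 3]
step 2 (fire T3): [2 3 5]
step 3 (fire T3): [2 5 7]
step 4 (fire T3): [2 7 9]
step 5 (fire T3): [2 9 11]
step 6 (fire T3): [2 11 13]
step 7 (fire T3): [2 13 15]
step 8 (fire T3): [2 15 17]
step 9 (fire T3): [2 17 19]
step 10 (fire T3): [2 19 21]

2 19 21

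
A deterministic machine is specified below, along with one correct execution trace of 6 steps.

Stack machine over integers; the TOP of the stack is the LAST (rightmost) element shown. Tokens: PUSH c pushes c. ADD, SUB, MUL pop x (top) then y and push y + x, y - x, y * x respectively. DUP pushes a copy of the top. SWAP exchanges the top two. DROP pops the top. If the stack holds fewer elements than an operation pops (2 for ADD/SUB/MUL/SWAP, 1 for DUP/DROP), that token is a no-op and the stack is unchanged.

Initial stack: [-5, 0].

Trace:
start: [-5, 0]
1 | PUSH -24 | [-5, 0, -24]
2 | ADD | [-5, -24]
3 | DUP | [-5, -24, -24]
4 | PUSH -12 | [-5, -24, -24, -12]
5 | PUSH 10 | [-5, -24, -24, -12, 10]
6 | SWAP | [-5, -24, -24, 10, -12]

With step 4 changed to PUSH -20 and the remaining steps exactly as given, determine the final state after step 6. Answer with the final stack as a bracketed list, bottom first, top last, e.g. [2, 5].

[-5, -24, -24, 10, -20]

(re-executing from step 4 with the substitution; state before step 4: [-5, -24, -24])
4 | PUSH -20 | [-5, -24, -24, -20]
5 | PUSH 10 | [-5, -24, -24, -20, 10]
6 | SWAP | [-5, -24, -24, 10, -20]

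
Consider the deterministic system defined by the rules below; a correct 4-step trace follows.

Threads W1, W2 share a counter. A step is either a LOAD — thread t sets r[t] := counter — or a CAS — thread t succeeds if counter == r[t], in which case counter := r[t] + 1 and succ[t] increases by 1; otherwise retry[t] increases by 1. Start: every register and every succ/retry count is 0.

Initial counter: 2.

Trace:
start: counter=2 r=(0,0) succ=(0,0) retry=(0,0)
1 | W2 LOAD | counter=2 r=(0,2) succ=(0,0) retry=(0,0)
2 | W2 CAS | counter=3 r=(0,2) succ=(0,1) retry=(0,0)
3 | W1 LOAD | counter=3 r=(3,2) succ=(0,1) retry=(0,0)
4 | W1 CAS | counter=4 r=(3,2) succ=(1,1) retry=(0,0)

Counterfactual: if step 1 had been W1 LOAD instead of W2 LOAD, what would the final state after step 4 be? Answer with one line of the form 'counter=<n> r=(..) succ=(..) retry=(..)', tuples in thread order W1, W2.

counter=3 r=(2,0) succ=(1,0) retry=(0,1)

(re-executing from step 1 with the substitution; state before step 1: counter=2 r=(0,0) succ=(0,0) retry=(0,0))
1 | W1 LOAD | counter=2 r=(2,0) succ=(0,0) retry=(0,0)
2 | W2 CAS | counter=2 r=(2,0) succ=(0,0) retry=(0,1)
3 | W1 LOAD | counter=2 r=(2,0) succ=(0,0) retry=(0,1)
4 | W1 CAS | counter=3 r=(2,0) succ=(1,0) retry=(0,1)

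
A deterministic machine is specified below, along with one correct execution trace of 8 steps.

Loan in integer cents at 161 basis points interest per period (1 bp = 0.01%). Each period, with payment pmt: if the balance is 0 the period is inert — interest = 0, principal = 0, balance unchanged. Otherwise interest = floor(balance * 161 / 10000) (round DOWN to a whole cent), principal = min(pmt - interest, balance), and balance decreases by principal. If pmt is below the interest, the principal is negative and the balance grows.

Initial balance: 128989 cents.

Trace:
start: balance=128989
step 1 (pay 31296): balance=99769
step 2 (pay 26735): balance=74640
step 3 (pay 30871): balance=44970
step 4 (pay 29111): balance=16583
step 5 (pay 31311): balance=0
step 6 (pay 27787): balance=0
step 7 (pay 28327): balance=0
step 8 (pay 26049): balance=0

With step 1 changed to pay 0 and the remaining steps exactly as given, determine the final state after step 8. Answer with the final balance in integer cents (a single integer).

(re-executing from step 1 with the substitution; state before step 1: balance=128989)
step 1 (pay 0): balance=131065
step 2 (pay 26735): balance=106440
step 3 (pay 30871): balance=77282
step 4 (pay 29111): balance=49415
step 5 (pay 31311): balance=18899
step 6 (pay 27787): balance=0
step 7 (pay 28327): balance=0
step 8 (pay 26049): balance=0

0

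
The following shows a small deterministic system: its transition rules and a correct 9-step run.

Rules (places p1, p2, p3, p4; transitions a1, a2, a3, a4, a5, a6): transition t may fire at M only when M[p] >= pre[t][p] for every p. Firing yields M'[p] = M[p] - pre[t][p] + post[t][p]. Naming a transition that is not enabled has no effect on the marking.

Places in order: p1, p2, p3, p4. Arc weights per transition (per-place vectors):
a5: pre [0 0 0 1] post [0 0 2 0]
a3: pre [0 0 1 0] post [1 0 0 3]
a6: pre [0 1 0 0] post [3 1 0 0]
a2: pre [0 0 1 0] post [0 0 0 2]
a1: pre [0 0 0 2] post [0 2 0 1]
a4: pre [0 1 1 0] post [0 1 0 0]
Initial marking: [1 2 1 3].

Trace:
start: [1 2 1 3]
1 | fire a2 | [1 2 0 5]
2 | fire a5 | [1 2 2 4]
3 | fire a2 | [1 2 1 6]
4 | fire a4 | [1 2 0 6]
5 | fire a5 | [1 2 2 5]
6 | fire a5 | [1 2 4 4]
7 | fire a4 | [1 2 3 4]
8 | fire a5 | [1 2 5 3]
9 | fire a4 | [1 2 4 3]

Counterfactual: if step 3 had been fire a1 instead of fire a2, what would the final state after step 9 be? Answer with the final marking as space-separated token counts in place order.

(re-executing from step 3 with the substitution; state before step 3: [1 2 2 4])
3 | fire a1 | [1 4 2 3]
4 | fire a4 | [1 4 1 3]
5 | fire a5 | [1 4 3 2]
6 | fire a5 | [1 4 5 1]
7 | fire a4 | [1 4 4 1]
8 | fire a5 | [1 4 6 0]
9 | fire a4 | [1 4 5 0]

1 4 5 0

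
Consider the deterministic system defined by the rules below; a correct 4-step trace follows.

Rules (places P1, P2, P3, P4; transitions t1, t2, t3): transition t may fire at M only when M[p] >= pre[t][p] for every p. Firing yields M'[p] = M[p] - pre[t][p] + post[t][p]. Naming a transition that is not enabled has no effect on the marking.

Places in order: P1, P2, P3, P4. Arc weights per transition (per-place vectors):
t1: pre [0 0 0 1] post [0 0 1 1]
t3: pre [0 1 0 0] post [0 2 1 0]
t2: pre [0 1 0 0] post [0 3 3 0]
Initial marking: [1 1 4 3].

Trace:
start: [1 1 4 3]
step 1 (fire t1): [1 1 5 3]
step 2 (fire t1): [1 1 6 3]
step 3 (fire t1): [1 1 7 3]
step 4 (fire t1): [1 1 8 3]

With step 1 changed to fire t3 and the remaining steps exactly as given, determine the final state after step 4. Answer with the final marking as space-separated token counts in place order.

1 2 8 3

(re-executing from step 1 with the substitution; state before step 1: [1 1 4 3])
step 1 (fire t3): [1 2 5 3]
step 2 (fire t1): [1 2 6 3]
step 3 (fire t1): [1 2 7 3]
step 4 (fire t1): [1 2 8 3]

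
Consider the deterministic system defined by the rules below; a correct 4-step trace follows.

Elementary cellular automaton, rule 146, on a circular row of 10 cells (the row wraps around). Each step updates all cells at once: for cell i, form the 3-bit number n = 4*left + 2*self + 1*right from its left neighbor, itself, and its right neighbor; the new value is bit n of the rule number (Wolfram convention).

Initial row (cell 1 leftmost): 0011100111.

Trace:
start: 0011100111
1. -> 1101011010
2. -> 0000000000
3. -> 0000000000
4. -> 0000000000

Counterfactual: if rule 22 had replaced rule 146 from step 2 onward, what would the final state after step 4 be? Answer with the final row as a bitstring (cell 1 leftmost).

(re-executing steps 2..4 under rule 22; state before step 2: 1101011010)
2. -> 0001000010
3. -> 0011100111
4. -> 1100011000

1100011000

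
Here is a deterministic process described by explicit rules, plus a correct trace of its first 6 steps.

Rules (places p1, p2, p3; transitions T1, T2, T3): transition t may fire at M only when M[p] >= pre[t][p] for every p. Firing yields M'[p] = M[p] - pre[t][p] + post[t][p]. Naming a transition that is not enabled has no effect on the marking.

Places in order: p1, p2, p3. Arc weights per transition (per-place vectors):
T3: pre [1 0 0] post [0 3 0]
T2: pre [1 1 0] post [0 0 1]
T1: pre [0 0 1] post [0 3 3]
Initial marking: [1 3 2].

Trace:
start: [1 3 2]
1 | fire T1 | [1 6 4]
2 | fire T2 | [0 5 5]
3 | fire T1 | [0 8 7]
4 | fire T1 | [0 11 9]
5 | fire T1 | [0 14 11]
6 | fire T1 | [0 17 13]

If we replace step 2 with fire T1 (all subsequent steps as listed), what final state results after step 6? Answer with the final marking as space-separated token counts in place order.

(re-executing from step 2 with the substitution; state before step 2: [1 6 4])
2 | fire T1 | [1 9 6]
3 | fire T1 | [1 12 8]
4 | fire T1 | [1 15 10]
5 | fire T1 | [1 18 12]
6 | fire T1 | [1 21 14]

1 21 14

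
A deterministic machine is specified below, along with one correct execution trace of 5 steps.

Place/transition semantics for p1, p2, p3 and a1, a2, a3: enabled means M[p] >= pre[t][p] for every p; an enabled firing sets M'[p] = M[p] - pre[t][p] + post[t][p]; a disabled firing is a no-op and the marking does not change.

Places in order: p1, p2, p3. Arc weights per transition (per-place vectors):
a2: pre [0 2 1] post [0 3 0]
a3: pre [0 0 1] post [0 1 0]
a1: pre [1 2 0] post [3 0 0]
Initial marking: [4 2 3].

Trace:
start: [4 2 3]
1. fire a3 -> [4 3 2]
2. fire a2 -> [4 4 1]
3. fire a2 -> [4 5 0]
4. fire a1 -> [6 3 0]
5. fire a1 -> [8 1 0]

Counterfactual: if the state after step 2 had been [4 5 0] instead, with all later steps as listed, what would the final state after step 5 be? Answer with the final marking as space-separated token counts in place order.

8 1 0

state after step 2 := [4 5 0]
3. fire a2 -> [4 5 0]
4. fire a1 -> [6 3 0]
5. fire a1 -> [8 1 0]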